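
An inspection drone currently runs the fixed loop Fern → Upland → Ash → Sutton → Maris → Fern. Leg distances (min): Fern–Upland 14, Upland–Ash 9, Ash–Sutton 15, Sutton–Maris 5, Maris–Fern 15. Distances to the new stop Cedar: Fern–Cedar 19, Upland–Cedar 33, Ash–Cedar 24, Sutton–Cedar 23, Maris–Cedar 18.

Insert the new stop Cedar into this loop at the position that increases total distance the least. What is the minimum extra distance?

Insertion cost between consecutive stops i–j is d(i,Cedar) + d(Cedar,j) − d(i,j):
  between Fern and Upland: 19 + 33 − 14 = 38
  between Upland and Ash: 33 + 24 − 9 = 48
  between Ash and Sutton: 24 + 23 − 15 = 32
  between Sutton and Maris: 23 + 18 − 5 = 36
  between Maris and Fern: 18 + 19 − 15 = 22
Cheapest insertion is between Maris and Fern, adding 22.
New total = 58 + 22 = 80.

Minimum extra distance: 22 min, inserting Cedar between Maris and Fern.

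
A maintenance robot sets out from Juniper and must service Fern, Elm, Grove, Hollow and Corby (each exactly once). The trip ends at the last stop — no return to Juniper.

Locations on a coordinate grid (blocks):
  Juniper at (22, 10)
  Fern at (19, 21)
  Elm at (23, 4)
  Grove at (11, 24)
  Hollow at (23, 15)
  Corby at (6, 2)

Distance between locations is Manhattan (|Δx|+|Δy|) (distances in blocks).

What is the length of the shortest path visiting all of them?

Minimum one-way distance = 66 blocks.

There are 5! = 120 possible orderings.
Juniper→Fern→Elm→Grove→Hollow→Corby: 14+21+32+21+30 = 118
Juniper→Fern→Elm→Grove→Corby→Hollow: 14+21+32+27+30 = 124
Juniper→Fern→Elm→Hollow→Grove→Corby: 14+21+11+21+27 = 94
Juniper→Fern→Elm→Hollow→Corby→Grove: 14+21+11+30+27 = 103
Juniper→Fern→Elm→Corby→Grove→Hollow: 14+21+19+27+21 = 102
Juniper→Fern→Elm→Corby→Hollow→Grove: 14+21+19+30+21 = 105
Juniper→Fern→Grove→Elm→Hollow→Corby: 14+11+32+11+30 = 98
Juniper→Fern→Grove→Elm→Corby→Hollow: 14+11+32+19+30 = 106
Juniper→Fern→Grove→Hollow→Elm→Corby: 14+11+21+11+19 = 76
Juniper→Fern→Grove→Hollow→Corby→Elm: 14+11+21+30+19 = 95
Juniper→Fern→Grove→Corby→Elm→Hollow: 14+11+27+19+11 = 82
Juniper→Fern→Grove→Corby→Hollow→Elm: 14+11+27+30+11 = 93
Juniper→Fern→Hollow→Elm→Grove→Corby: 14+10+11+32+27 = 94
Juniper→Fern→Hollow→Elm→Corby→Grove: 14+10+11+19+27 = 81
… (106 more)
Juniper→Elm→Hollow→Fern→Grove→Corby: 7+11+10+11+27 = 66  ← best
The minimum is 66.
One shortest path: Juniper → Elm → Hollow → Fern → Grove → Corby.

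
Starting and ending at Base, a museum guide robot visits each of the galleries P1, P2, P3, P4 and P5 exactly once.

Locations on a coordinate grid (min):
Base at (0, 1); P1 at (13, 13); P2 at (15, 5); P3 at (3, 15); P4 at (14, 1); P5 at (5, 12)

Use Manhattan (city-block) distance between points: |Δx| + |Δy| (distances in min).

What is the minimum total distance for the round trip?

With 5 stops there are 5!/2 = 60 distinct round trips (a route and its reverse cost the same).
Base → P1 → P2 → P3 → P4 → P5 → Base: 25+10+22+25+20+16 = 118
Base → P1 → P2 → P3 → P5 → P4 → Base: 25+10+22+5+20+14 = 96
Base → P1 → P2 → P4 → P3 → P5 → Base: 25+10+5+25+5+16 = 86
Base → P1 → P2 → P4 → P5 → P3 → Base: 25+10+5+20+5+17 = 82
Base → P1 → P2 → P5 → P3 → P4 → Base: 25+10+17+5+25+14 = 96
Base → P1 → P2 → P5 → P4 → P3 → Base: 25+10+17+20+25+17 = 114
Base → P1 → P3 → P2 → P4 → P5 → Base: 25+12+22+5+20+16 = 100
Base → P1 → P3 → P2 → P5 → P4 → Base: 25+12+22+17+20+14 = 110
Base → P1 → P3 → P4 → P2 → P5 → Base: 25+12+25+5+17+16 = 100
Base → P1 → P3 → P4 → P5 → P2 → Base: 25+12+25+20+17+19 = 118
Base → P1 → P3 → P5 → P2 → P4 → Base: 25+12+5+17+5+14 = 78
Base → P1 → P3 → P5 → P4 → P2 → Base: 25+12+5+20+5+19 = 86
Base → P1 → P4 → P2 → P3 → P5 → Base: 25+13+5+22+5+16 = 86
Base → P1 → P4 → P2 → P5 → P3 → Base: 25+13+5+17+5+17 = 82
… (46 more)
Base → P3 → P5 → P1 → P2 → P4 → Base: 17+5+9+10+5+14 = 60  ← best
The minimum is 60.
One optimal route: Base → P3 → P5 → P1 → P2 → P4 → Base (or its reverse).

60 min — the shortest possible round trip.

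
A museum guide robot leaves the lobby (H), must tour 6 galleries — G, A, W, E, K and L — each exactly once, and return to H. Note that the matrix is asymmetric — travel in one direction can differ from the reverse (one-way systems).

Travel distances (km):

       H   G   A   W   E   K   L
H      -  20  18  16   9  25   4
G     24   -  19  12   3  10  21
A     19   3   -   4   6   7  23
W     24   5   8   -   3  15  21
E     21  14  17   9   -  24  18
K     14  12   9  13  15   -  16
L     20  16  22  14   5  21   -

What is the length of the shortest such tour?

H - G - A - W - E - K - L - H: 20+19+4+3+24+16+20 = 106
H - G - A - W - E - L - K - H: 20+19+4+3+18+21+14 = 99
H - G - A - W - K - E - L - H: 20+19+4+15+15+18+20 = 111
H - G - A - W - K - L - E - H: 20+19+4+15+16+5+21 = 100
H - G - A - W - L - E - K - H: 20+19+4+21+5+24+14 = 107
H - G - A - W - L - K - E - H: 20+19+4+21+21+15+21 = 121
H - G - A - E - W - K - L - H: 20+19+6+9+15+16+20 = 105
H - G - A - E - W - L - K - H: 20+19+6+9+21+21+14 = 110
… (712 more)
H - L - E - W - A - G - K - H: 4+5+9+8+3+10+14 = 53  ← best
The minimum is 53.
One optimal route: H → L → E → W → A → G → K → H.

53 km — the shortest possible round trip.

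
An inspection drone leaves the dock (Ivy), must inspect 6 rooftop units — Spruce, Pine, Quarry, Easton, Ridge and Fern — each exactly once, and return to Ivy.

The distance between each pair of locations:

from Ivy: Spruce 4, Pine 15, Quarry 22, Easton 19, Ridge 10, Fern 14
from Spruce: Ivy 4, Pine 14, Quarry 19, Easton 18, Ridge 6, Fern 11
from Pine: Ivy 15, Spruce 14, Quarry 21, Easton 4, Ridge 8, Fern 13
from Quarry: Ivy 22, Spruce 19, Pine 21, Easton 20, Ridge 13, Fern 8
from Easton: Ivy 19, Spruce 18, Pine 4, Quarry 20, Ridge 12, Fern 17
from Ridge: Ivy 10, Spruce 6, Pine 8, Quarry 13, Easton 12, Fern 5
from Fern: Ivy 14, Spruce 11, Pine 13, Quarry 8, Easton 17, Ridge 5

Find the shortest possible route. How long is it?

Ivy-Spruce-Pine-Quarry-Easton-Ridge-Fern-Ivy: 4+14+21+20+12+5+14 = 90
Ivy-Spruce-Pine-Quarry-Easton-Fern-Ridge-Ivy: 4+14+21+20+17+5+10 = 91
Ivy-Spruce-Pine-Quarry-Ridge-Easton-Fern-Ivy: 4+14+21+13+12+17+14 = 95
Ivy-Spruce-Pine-Quarry-Ridge-Fern-Easton-Ivy: 4+14+21+13+5+17+19 = 93
Ivy-Spruce-Pine-Quarry-Fern-Easton-Ridge-Ivy: 4+14+21+8+17+12+10 = 86
Ivy-Spruce-Pine-Quarry-Fern-Ridge-Easton-Ivy: 4+14+21+8+5+12+19 = 83
Ivy-Spruce-Pine-Easton-Quarry-Ridge-Fern-Ivy: 4+14+4+20+13+5+14 = 74
Ivy-Spruce-Pine-Easton-Quarry-Fern-Ridge-Ivy: 4+14+4+20+8+5+10 = 65
… (352 more)
Ivy-Spruce-Ridge-Fern-Quarry-Easton-Pine-Ivy: 4+6+5+8+20+4+15 = 62  ← best
The minimum is 62.
One optimal route: Ivy → Spruce → Ridge → Fern → Quarry → Easton → Pine → Ivy (or its reverse).

Shortest round trip = 62.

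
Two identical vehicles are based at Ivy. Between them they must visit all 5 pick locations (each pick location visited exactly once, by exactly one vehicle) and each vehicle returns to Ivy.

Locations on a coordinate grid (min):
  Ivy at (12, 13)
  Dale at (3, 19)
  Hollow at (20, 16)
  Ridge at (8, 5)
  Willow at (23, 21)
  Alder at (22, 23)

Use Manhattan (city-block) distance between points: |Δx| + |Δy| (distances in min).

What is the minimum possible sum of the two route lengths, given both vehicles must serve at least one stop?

Check every non-empty split of the stops between the two vehicles; for each half take its own optimal tour:
  {Dale} + {Hollow, Ridge, Willow, Alder}: 30 + 66 = 96
  {Hollow} + {Dale, Ridge, Willow, Alder}: 22 + 76 = 98
  {Dale, Hollow} + {Ridge, Willow, Alder}: 46 + 66 = 112
  {Ridge} + {Dale, Hollow, Willow, Alder}: 24 + 60 = 84
  {Dale, Ridge} + {Hollow, Willow, Alder}: 46 + 42 = 88
  {Hollow, Ridge} + {Dale, Willow, Alder}: 46 + 60 = 106
  … (15 splits in total)
Best: vehicle 1 Ivy → Ridge → Ivy = 24; vehicle 2 Ivy → Dale → Willow → Alder → Hollow → Ivy = 60; combined 84.

84 min — the smallest possible combined total.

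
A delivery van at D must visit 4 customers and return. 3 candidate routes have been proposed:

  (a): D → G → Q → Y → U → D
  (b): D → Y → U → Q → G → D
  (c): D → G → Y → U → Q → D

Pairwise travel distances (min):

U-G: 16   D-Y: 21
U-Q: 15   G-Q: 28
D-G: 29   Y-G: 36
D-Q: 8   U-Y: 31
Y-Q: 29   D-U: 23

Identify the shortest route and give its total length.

119 min — (c) is the shortest.

(a): 29 + 28 + 29 + 31 + 23 = 140
(b): 21 + 31 + 15 + 28 + 29 = 124
(c): 29 + 36 + 31 + 15 + 8 = 119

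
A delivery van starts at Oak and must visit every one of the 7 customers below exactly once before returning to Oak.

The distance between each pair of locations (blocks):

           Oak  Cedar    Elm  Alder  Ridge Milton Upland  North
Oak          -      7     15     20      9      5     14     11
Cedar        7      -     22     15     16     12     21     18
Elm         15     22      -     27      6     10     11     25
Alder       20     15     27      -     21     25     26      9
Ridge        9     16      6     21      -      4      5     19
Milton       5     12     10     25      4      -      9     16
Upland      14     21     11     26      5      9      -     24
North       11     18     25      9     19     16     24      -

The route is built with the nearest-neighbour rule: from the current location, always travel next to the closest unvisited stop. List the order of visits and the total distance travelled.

Oak → [Milton:5 / Cedar:7 / Ridge:9 / North:11 / Upland:14 / Elm:15 / Alder:20] → Milton (5)
Milton → [Ridge:4 / Upland:9 / Elm:10 / Cedar:12 / North:16 / Alder:25] → Ridge (4)
Ridge → [Upland:5 / Elm:6 / Cedar:16 / North:19 / Alder:21] → Upland (5)
Upland → [Elm:11 / Cedar:21 / North:24 / Alder:26] → Elm (11)
Elm → [Cedar:22 / North:25 / Alder:27] → Cedar (22)
Cedar → [Alder:15 / North:18] → Alder (15)
Alder → [North:9] → North (9)
Return North→Oak: 11.
Total = 5 + 4 + 5 + 11 + 22 + 15 + 9 + 11 = 82.

Total distance 82 blocks via the nearest-neighbour route Oak → Milton → Ridge → Upland → Elm → Cedar → Alder → North → Oak.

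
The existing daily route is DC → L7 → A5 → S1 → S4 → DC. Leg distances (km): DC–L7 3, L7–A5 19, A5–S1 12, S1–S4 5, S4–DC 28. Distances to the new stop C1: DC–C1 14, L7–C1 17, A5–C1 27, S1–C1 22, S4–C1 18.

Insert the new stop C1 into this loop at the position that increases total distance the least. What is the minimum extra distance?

Insertion cost between consecutive stops i–j is d(i,C1) + d(C1,j) − d(i,j):
  between DC and L7: 14 + 17 − 3 = 28
  between L7 and A5: 17 + 27 − 19 = 25
  between A5 and S1: 27 + 22 − 12 = 37
  between S1 and S4: 22 + 18 − 5 = 35
  between S4 and DC: 18 + 14 − 28 = 4
Cheapest insertion is between S4 and DC, adding 4.
New total = 67 + 4 = 71.

Adding 4 km by placing C1 on the S4–DC leg.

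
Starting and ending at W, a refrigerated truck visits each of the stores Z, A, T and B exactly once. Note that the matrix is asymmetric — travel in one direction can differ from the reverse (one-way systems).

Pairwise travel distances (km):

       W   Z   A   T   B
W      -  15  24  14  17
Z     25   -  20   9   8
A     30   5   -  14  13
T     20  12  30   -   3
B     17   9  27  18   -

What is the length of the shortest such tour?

W-Z-A-T-B-W: 15+20+14+3+17 = 69
W-Z-A-B-T-W: 15+20+13+18+20 = 86
W-Z-T-A-B-W: 15+9+30+13+17 = 84
W-Z-T-B-A-W: 15+9+3+27+30 = 84
W-Z-B-A-T-W: 15+8+27+14+20 = 84
W-Z-B-T-A-W: 15+8+18+30+30 = 101
W-A-Z-T-B-W: 24+5+9+3+17 = 58
W-A-Z-B-T-W: 24+5+8+18+20 = 75
W-A-T-Z-B-W: 24+14+12+8+17 = 75
W-A-T-B-Z-W: 24+14+3+9+25 = 75
W-A-B-Z-T-W: 24+13+9+9+20 = 75
W-A-B-T-Z-W: 24+13+18+12+25 = 92
W-T-Z-A-B-W: 14+12+20+13+17 = 76
W-T-Z-B-A-W: 14+12+8+27+30 = 91
… (10 more)
The minimum is 58.
One optimal route: W → A → Z → T → B → W.

Shortest round trip = 58 km.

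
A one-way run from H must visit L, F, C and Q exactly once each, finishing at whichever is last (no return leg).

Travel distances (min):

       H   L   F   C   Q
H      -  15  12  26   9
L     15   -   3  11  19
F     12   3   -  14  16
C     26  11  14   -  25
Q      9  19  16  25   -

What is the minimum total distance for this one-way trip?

39 min — the minimum one-way total.

There are 4! = 24 possible orderings.
H - L - F - C - Q: 15+3+14+25 = 57
H - L - F - Q - C: 15+3+16+25 = 59
H - L - C - F - Q: 15+11+14+16 = 56
H - L - C - Q - F: 15+11+25+16 = 67
H - L - Q - F - C: 15+19+16+14 = 64
H - L - Q - C - F: 15+19+25+14 = 73
H - F - L - C - Q: 12+3+11+25 = 51
H - F - L - Q - C: 12+3+19+25 = 59
H - F - C - L - Q: 12+14+11+19 = 56
H - F - C - Q - L: 12+14+25+19 = 70
H - F - Q - L - C: 12+16+19+11 = 58
H - F - Q - C - L: 12+16+25+11 = 64
H - C - L - F - Q: 26+11+3+16 = 56
H - C - L - Q - F: 26+11+19+16 = 72
… (10 more)
H - Q - F - L - C: 9+16+3+11 = 39  ← best
The minimum is 39.
One shortest path: H → Q → F → L → C.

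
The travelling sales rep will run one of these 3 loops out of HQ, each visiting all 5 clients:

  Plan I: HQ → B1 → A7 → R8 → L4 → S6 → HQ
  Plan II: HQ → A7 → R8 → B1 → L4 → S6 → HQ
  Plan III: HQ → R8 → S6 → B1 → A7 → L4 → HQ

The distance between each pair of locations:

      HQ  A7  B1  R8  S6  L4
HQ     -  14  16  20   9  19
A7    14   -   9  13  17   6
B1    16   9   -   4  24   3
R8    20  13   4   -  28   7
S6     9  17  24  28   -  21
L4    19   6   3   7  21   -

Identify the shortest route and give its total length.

Plan I: 16 + 9 + 13 + 7 + 21 + 9 = 75
Plan II: 14 + 13 + 4 + 3 + 21 + 9 = 64
Plan III: 20 + 28 + 24 + 9 + 6 + 19 = 106

64 — Plan II is the shortest.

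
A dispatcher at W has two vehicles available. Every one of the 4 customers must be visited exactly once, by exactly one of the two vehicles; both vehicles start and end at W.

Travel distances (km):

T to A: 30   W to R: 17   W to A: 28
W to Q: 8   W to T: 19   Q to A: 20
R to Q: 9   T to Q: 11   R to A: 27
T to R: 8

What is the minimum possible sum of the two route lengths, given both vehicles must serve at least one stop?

Minimum combined distance: 98 km.

Check every non-empty split of the stops between the two vehicles; for each half take its own optimal tour:
  {T} + {R, Q, A}: 38 + 72 = 110
  {R} + {T, Q, A}: 34 + 77 = 111
  {T, R} + {Q, A}: 44 + 56 = 100
  {Q} + {T, R, A}: 16 + 82 = 98
  {T, Q} + {R, A}: 38 + 72 = 110
  {R, Q} + {T, A}: 34 + 77 = 111
  … (7 splits in total)
Best: vehicle 1 W → Q → W = 16; vehicle 2 W → T → R → A → W = 82; combined 98.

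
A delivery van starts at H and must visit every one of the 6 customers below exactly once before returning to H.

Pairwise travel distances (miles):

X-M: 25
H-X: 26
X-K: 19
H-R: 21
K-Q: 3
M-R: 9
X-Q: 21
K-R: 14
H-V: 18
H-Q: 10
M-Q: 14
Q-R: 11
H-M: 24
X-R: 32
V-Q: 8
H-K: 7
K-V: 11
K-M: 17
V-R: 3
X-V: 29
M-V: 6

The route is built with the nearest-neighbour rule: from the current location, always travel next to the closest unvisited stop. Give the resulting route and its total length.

81 miles along H → K → Q → V → R → M → X → H.

H → [K:7 / Q:10 / V:18 / R:21 / M:24 / X:26] → K (7)
K → [Q:3 / V:11 / R:14 / M:17 / X:19] → Q (3)
Q → [V:8 / R:11 / M:14 / X:21] → V (8)
V → [R:3 / M:6 / X:29] → R (3)
R → [M:9 / X:32] → M (9)
M → [X:25] → X (25)
Return X→H: 26.
Total = 7 + 3 + 8 + 3 + 9 + 25 + 26 = 81.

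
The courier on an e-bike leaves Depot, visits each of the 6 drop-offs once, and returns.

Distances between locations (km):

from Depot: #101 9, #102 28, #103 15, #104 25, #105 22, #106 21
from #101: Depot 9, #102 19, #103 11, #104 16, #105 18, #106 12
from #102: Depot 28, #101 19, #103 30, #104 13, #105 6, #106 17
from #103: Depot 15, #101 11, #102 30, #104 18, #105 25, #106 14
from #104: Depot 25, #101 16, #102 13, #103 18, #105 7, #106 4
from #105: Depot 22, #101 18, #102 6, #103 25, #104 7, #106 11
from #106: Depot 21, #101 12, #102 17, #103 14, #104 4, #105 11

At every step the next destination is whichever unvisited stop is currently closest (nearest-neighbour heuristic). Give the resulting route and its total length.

Nearest-neighbour total = 79 km; route Depot → #101 → #103 → #106 → #104 → #105 → #102 → Depot.

From Depot: distances to unvisited — #101=9, #103=15, #106=21, #105=22, #104=25, #102=28. Nearest is #101 (9).
From #101: distances to unvisited — #103=11, #106=12, #104=16, #105=18, #102=19. Nearest is #103 (11).
From #103: distances to unvisited — #106=14, #104=18, #105=25, #102=30. Nearest is #106 (14).
From #106: distances to unvisited — #104=4, #105=11, #102=17. Nearest is #104 (4).
From #104: distances to unvisited — #105=7, #102=13. Nearest is #105 (7).
From #105: distances to unvisited — #102=6. Nearest is #102 (6).
Return #102→Depot: 28.
Total = 9 + 11 + 14 + 4 + 7 + 6 + 28 = 79.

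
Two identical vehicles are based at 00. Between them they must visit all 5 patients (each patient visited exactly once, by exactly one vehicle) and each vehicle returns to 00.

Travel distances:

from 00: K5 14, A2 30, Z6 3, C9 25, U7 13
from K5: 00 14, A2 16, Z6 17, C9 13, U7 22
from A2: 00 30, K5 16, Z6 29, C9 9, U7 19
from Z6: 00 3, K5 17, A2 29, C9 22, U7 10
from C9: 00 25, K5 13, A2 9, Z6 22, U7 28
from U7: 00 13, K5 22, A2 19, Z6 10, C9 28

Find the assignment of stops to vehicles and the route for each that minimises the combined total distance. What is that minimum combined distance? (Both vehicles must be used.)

Minimum combined distance: 74.

Try each way of splitting the stops between the two vehicles (each non-empty) and, for each split, find the best tour for each vehicle:
  {K5} + {A2, Z6, C9, U7}: 28 + 66 = 94
  {A2} + {K5, Z6, C9, U7}: 60 + 68 = 128
  {K5, A2} + {Z6, C9, U7}: 60 + 66 = 126
  {Z6} + {K5, A2, C9, U7}: 6 + 68 = 74
  {K5, Z6} + {A2, C9, U7}: 34 + 66 = 100
  {A2, Z6} + {K5, C9, U7}: 62 + 68 = 130
  … (15 splits in total)
Best: vehicle 1 00 → Z6 → 00 = 6; vehicle 2 00 → K5 → C9 → A2 → U7 → 00 = 68; combined 74.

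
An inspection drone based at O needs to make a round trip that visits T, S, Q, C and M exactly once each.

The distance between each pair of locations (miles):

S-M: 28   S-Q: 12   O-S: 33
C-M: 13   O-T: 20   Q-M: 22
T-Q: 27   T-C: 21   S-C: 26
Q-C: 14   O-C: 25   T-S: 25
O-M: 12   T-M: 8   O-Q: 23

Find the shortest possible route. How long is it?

With 5 stops there are 5!/2 = 60 distinct round trips (a route and its reverse cost the same).
O→T→S→Q→C→M→O: 20+25+12+14+13+12 = 96
O→T→S→Q→M→C→O: 20+25+12+22+13+25 = 117
O→T→S→C→Q→M→O: 20+25+26+14+22+12 = 119
O→T→S→C→M→Q→O: 20+25+26+13+22+23 = 129
O→T→S→M→Q→C→O: 20+25+28+22+14+25 = 134
O→T→S→M→C→Q→O: 20+25+28+13+14+23 = 123
O→T→Q→S→C→M→O: 20+27+12+26+13+12 = 110
O→T→Q→S→M→C→O: 20+27+12+28+13+25 = 125
O→T→Q→C→S→M→O: 20+27+14+26+28+12 = 127
O→T→Q→C→M→S→O: 20+27+14+13+28+33 = 135
O→T→Q→M→S→C→O: 20+27+22+28+26+25 = 148
O→T→Q→M→C→S→O: 20+27+22+13+26+33 = 141
O→T→C→S→Q→M→O: 20+21+26+12+22+12 = 113
O→T→C→S→M→Q→O: 20+21+26+28+22+23 = 140
… (46 more)
The minimum is 96.
One optimal route: O → T → S → Q → C → M → O (or its reverse).

Shortest round trip = 96 miles.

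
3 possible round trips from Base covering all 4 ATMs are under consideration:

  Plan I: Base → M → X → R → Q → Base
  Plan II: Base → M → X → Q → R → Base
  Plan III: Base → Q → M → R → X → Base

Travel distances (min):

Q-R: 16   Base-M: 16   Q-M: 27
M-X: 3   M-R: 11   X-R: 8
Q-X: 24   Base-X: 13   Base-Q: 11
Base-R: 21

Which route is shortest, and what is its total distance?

54 min — Plan I is the shortest.

Plan I: 16 + 3 + 8 + 16 + 11 = 54
Plan II: 16 + 3 + 24 + 16 + 21 = 80
Plan III: 11 + 27 + 11 + 8 + 13 = 70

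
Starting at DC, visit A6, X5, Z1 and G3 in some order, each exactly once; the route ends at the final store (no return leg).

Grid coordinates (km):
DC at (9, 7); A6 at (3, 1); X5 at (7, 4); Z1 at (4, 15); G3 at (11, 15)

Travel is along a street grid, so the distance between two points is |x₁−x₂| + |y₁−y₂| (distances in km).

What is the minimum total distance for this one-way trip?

Minimum one-way distance = 34 km.

There are 4! = 24 possible orderings.
DC - A6 - X5 - Z1 - G3: 12+7+14+7 = 40
DC - A6 - X5 - G3 - Z1: 12+7+15+7 = 41
DC - A6 - Z1 - X5 - G3: 12+15+14+15 = 56
DC - A6 - Z1 - G3 - X5: 12+15+7+15 = 49
DC - A6 - G3 - X5 - Z1: 12+22+15+14 = 63
DC - A6 - G3 - Z1 - X5: 12+22+7+14 = 55
DC - X5 - A6 - Z1 - G3: 5+7+15+7 = 34
DC - X5 - A6 - G3 - Z1: 5+7+22+7 = 41
DC - X5 - Z1 - A6 - G3: 5+14+15+22 = 56
DC - X5 - Z1 - G3 - A6: 5+14+7+22 = 48
DC - X5 - G3 - A6 - Z1: 5+15+22+15 = 57
DC - X5 - G3 - Z1 - A6: 5+15+7+15 = 42
DC - Z1 - A6 - X5 - G3: 13+15+7+15 = 50
DC - Z1 - A6 - G3 - X5: 13+15+22+15 = 65
… (10 more)
The minimum is 34.
One shortest path: DC → X5 → A6 → Z1 → G3.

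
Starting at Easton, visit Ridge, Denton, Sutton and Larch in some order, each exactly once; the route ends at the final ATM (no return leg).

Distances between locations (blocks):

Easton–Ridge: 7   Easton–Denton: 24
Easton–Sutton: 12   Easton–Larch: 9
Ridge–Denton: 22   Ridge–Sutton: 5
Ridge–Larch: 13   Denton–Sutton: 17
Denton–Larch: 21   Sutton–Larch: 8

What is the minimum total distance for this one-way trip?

Shortest open route: 41 blocks.

There are 4! = 24 possible orderings.
Easton→Ridge→Denton→Sutton→Larch: 7+22+17+8 = 54
Easton→Ridge→Denton→Larch→Sutton: 7+22+21+8 = 58
Easton→Ridge→Sutton→Denton→Larch: 7+5+17+21 = 50
Easton→Ridge→Sutton→Larch→Denton: 7+5+8+21 = 41
Easton→Ridge→Larch→Denton→Sutton: 7+13+21+17 = 58
Easton→Ridge→Larch→Sutton→Denton: 7+13+8+17 = 45
Easton→Denton→Ridge→Sutton→Larch: 24+22+5+8 = 59
Easton→Denton→Ridge→Larch→Sutton: 24+22+13+8 = 67
Easton→Denton→Sutton→Ridge→Larch: 24+17+5+13 = 59
Easton→Denton→Sutton→Larch→Ridge: 24+17+8+13 = 62
Easton→Denton→Larch→Ridge→Sutton: 24+21+13+5 = 63
Easton→Denton→Larch→Sutton→Ridge: 24+21+8+5 = 58
Easton→Sutton→Ridge→Denton→Larch: 12+5+22+21 = 60
Easton→Sutton→Ridge→Larch→Denton: 12+5+13+21 = 51
… (10 more)
The minimum is 41.
One shortest path: Easton → Ridge → Sutton → Larch → Denton.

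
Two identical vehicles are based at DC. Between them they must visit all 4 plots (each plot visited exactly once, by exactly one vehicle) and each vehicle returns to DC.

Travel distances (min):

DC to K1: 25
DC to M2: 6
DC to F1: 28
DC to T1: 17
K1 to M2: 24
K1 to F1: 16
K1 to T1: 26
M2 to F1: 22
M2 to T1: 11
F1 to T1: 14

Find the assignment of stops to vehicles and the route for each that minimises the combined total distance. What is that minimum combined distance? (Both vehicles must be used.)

Try each way of splitting the stops between the two vehicles (each non-empty) and, for each split, find the best tour for each vehicle:
  {K1} + {M2, F1, T1}: 50 + 59 = 109
  {M2} + {K1, F1, T1}: 12 + 72 = 84
  {K1, M2} + {F1, T1}: 55 + 59 = 114
  {F1} + {K1, M2, T1}: 56 + 68 = 124
  {K1, F1} + {M2, T1}: 69 + 34 = 103
  {M2, F1} + {K1, T1}: 56 + 68 = 124
  … (7 splits in total)
Best: vehicle 1 DC → M2 → DC = 12; vehicle 2 DC → K1 → F1 → T1 → DC = 72; combined 84.

Minimum combined distance: 84 min.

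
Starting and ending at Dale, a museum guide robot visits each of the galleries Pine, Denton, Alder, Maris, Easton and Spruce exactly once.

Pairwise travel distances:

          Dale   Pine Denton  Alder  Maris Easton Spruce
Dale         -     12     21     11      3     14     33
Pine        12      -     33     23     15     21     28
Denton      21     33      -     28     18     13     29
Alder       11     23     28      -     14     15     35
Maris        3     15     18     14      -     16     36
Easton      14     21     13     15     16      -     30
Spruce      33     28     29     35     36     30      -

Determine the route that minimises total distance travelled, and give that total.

There are 360 distinct closed tours to check (reversals are equivalent).
Dale → Pine → Denton → Alder → Maris → Easton → Spruce → Dale: 12+33+28+14+16+30+33 = 166
Dale → Pine → Denton → Alder → Maris → Spruce → Easton → Dale: 12+33+28+14+36+30+14 = 167
Dale → Pine → Denton → Alder → Easton → Maris → Spruce → Dale: 12+33+28+15+16+36+33 = 173
Dale → Pine → Denton → Alder → Easton → Spruce → Maris → Dale: 12+33+28+15+30+36+3 = 157
Dale → Pine → Denton → Alder → Spruce → Maris → Easton → Dale: 12+33+28+35+36+16+14 = 174
Dale → Pine → Denton → Alder → Spruce → Easton → Maris → Dale: 12+33+28+35+30+16+3 = 157
Dale → Pine → Denton → Maris → Alder → Easton → Spruce → Dale: 12+33+18+14+15+30+33 = 155
Dale → Pine → Denton → Maris → Alder → Spruce → Easton → Dale: 12+33+18+14+35+30+14 = 156
… (352 more)
Dale → Pine → Spruce → Denton → Easton → Alder → Maris → Dale: 12+28+29+13+15+14+3 = 114  ← best
The minimum is 114.
One optimal route: Dale → Pine → Spruce → Denton → Easton → Alder → Maris → Dale (or its reverse).

114 — the shortest possible round trip.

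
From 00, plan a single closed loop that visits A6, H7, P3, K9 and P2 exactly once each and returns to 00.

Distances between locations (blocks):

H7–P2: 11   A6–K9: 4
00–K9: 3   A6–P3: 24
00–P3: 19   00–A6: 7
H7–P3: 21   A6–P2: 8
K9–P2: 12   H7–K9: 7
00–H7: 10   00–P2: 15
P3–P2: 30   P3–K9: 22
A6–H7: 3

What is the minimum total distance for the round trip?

00→A6→H7→P3→K9→P2→00: 7+3+21+22+12+15 = 80
00→A6→H7→P3→P2→K9→00: 7+3+21+30+12+3 = 76
00→A6→H7→K9→P3→P2→00: 7+3+7+22+30+15 = 84
00→A6→H7→K9→P2→P3→00: 7+3+7+12+30+19 = 78
00→A6→H7→P2→P3→K9→00: 7+3+11+30+22+3 = 76
00→A6→H7→P2→K9→P3→00: 7+3+11+12+22+19 = 74
00→A6→P3→H7→K9→P2→00: 7+24+21+7+12+15 = 86
00→A6→P3→H7→P2→K9→00: 7+24+21+11+12+3 = 78
00→A6→P3→K9→H7→P2→00: 7+24+22+7+11+15 = 86
00→A6→P3→K9→P2→H7→00: 7+24+22+12+11+10 = 86
00→A6→P3→P2→H7→K9→00: 7+24+30+11+7+3 = 82
00→A6→P3→P2→K9→H7→00: 7+24+30+12+7+10 = 90
00→A6→K9→H7→P3→P2→00: 7+4+7+21+30+15 = 84
00→A6→K9→H7→P2→P3→00: 7+4+7+11+30+19 = 78
… (46 more)
00→P3→H7→A6→P2→K9→00: 19+21+3+8+12+3 = 66  ← best
The minimum is 66.
One optimal route: 00 → P3 → H7 → A6 → P2 → K9 → 00 (or its reverse).

Minimum total distance: 66 blocks.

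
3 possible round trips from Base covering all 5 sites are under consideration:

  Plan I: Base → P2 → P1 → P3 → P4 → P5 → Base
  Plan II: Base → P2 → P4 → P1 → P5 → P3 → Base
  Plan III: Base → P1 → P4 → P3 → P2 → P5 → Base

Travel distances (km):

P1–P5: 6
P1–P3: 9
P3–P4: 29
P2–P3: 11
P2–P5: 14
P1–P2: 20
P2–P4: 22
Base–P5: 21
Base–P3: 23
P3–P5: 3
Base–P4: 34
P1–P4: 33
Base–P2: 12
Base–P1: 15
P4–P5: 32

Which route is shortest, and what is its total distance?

Plan I: 12 + 20 + 9 + 29 + 32 + 21 = 123
Plan II: 12 + 22 + 33 + 6 + 3 + 23 = 99
Plan III: 15 + 33 + 29 + 11 + 14 + 21 = 123

99 km — Plan II is the shortest.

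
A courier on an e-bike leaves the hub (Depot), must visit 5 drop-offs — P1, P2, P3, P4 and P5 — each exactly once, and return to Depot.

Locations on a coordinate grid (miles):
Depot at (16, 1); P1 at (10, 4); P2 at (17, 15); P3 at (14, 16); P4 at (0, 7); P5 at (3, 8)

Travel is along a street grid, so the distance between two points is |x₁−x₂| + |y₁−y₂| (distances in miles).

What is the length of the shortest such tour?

Depot - P1 - P2 - P3 - P4 - P5 - Depot: 9+18+4+23+4+20 = 78
Depot - P1 - P2 - P3 - P5 - P4 - Depot: 9+18+4+19+4+22 = 76
Depot - P1 - P2 - P4 - P3 - P5 - Depot: 9+18+25+23+19+20 = 114
Depot - P1 - P2 - P4 - P5 - P3 - Depot: 9+18+25+4+19+17 = 92
Depot - P1 - P2 - P5 - P3 - P4 - Depot: 9+18+21+19+23+22 = 112
Depot - P1 - P2 - P5 - P4 - P3 - Depot: 9+18+21+4+23+17 = 92
Depot - P1 - P3 - P2 - P4 - P5 - Depot: 9+16+4+25+4+20 = 78
Depot - P1 - P3 - P2 - P5 - P4 - Depot: 9+16+4+21+4+22 = 76
Depot - P1 - P3 - P4 - P2 - P5 - Depot: 9+16+23+25+21+20 = 114
Depot - P1 - P3 - P4 - P5 - P2 - Depot: 9+16+23+4+21+15 = 88
Depot - P1 - P3 - P5 - P2 - P4 - Depot: 9+16+19+21+25+22 = 112
Depot - P1 - P3 - P5 - P4 - P2 - Depot: 9+16+19+4+25+15 = 88
Depot - P1 - P4 - P2 - P3 - P5 - Depot: 9+13+25+4+19+20 = 90
Depot - P1 - P4 - P2 - P5 - P3 - Depot: 9+13+25+21+19+17 = 104
… (46 more)
Depot - P1 - P4 - P5 - P3 - P2 - Depot: 9+13+4+19+4+15 = 64  ← best
The minimum is 64.
One optimal route: Depot → P1 → P4 → P5 → P3 → P2 → Depot (or its reverse).

Minimum total distance: 64 miles.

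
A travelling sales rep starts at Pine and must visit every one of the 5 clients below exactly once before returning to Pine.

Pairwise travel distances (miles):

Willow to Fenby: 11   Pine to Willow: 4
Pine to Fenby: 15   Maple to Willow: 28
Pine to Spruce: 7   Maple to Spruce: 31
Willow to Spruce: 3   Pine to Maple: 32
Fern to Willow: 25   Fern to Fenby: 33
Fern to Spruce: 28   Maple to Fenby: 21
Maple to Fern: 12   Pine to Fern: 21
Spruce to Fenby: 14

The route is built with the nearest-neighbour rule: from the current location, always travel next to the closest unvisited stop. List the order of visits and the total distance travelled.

From Pine: distances to unvisited — Willow=4, Spruce=7, Fenby=15, Fern=21, Maple=32. Nearest is Willow (4).
From Willow: distances to unvisited — Spruce=3, Fenby=11, Fern=25, Maple=28. Nearest is Spruce (3).
From Spruce: distances to unvisited — Fenby=14, Fern=28, Maple=31. Nearest is Fenby (14).
From Fenby: distances to unvisited — Maple=21, Fern=33. Nearest is Maple (21).
From Maple: distances to unvisited — Fern=12. Nearest is Fern (12).
Return Fern→Pine: 21.
Total = 4 + 3 + 14 + 21 + 12 + 21 = 75.

Nearest-neighbour total = 75 miles; route Pine → Willow → Spruce → Fenby → Maple → Fern → Pine.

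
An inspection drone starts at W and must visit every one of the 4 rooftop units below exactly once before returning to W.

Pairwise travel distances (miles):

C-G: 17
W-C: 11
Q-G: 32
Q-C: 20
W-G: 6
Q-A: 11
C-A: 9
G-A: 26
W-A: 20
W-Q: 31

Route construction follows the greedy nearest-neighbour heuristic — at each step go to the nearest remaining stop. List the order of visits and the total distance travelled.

From W: distances to unvisited — G=6, C=11, A=20, Q=31. Nearest is G (6).
From G: distances to unvisited — C=17, A=26, Q=32. Nearest is C (17).
From C: distances to unvisited — A=9, Q=20. Nearest is A (9).
From A: distances to unvisited — Q=11. Nearest is Q (11).
Return Q→W: 31.
Total = 6 + 17 + 9 + 11 + 31 = 74.

Nearest-neighbour total = 74 miles; route W → G → C → A → Q → W.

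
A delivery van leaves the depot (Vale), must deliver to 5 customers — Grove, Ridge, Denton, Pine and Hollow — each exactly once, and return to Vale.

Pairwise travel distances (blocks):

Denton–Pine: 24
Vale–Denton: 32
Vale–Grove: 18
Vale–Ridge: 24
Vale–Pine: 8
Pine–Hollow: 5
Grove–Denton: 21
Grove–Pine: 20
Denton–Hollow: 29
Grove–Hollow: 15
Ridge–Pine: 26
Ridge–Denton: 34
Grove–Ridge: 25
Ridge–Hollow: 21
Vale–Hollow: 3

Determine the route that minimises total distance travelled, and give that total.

102 blocks — the shortest possible round trip.

With 5 stops there are 5!/2 = 60 distinct round trips (a route and its reverse cost the same).
Vale→Grove→Ridge→Denton→Pine→Hollow→Vale: 18+25+34+24+5+3 = 109
Vale→Grove→Ridge→Denton→Hollow→Pine→Vale: 18+25+34+29+5+8 = 119
Vale→Grove→Ridge→Pine→Denton→Hollow→Vale: 18+25+26+24+29+3 = 125
Vale→Grove→Ridge→Pine→Hollow→Denton→Vale: 18+25+26+5+29+32 = 135
Vale→Grove→Ridge→Hollow→Denton→Pine→Vale: 18+25+21+29+24+8 = 125
Vale→Grove→Ridge→Hollow→Pine→Denton→Vale: 18+25+21+5+24+32 = 125
Vale→Grove→Denton→Ridge→Pine→Hollow→Vale: 18+21+34+26+5+3 = 107
Vale→Grove→Denton→Ridge→Hollow→Pine→Vale: 18+21+34+21+5+8 = 107
Vale→Grove→Denton→Pine→Ridge→Hollow→Vale: 18+21+24+26+21+3 = 113
Vale→Grove→Denton→Pine→Hollow→Ridge→Vale: 18+21+24+5+21+24 = 113
Vale→Grove→Denton→Hollow→Ridge→Pine→Vale: 18+21+29+21+26+8 = 123
Vale→Grove→Denton→Hollow→Pine→Ridge→Vale: 18+21+29+5+26+24 = 123
Vale→Grove→Pine→Ridge→Denton→Hollow→Vale: 18+20+26+34+29+3 = 130
Vale→Grove→Pine→Ridge→Hollow→Denton→Vale: 18+20+26+21+29+32 = 146
… (46 more)
Vale→Ridge→Grove→Denton→Pine→Hollow→Vale: 24+25+21+24+5+3 = 102  ← best
The minimum is 102.
One optimal route: Vale → Ridge → Grove → Denton → Pine → Hollow → Vale (or its reverse).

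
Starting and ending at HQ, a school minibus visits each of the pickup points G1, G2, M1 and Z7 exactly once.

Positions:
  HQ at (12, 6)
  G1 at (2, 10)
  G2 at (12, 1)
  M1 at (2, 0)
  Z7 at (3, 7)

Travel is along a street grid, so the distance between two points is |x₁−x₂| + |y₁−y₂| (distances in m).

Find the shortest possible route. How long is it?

Shortest round trip = 40 m.

There are 12 distinct closed tours to check (reversals are equivalent).
HQ - G1 - G2 - M1 - Z7 - HQ: 14+19+11+8+10 = 62
HQ - G1 - G2 - Z7 - M1 - HQ: 14+19+15+8+16 = 72
HQ - G1 - M1 - G2 - Z7 - HQ: 14+10+11+15+10 = 60
HQ - G1 - M1 - Z7 - G2 - HQ: 14+10+8+15+5 = 52
HQ - G1 - Z7 - G2 - M1 - HQ: 14+4+15+11+16 = 60
HQ - G1 - Z7 - M1 - G2 - HQ: 14+4+8+11+5 = 42
HQ - G2 - G1 - M1 - Z7 - HQ: 5+19+10+8+10 = 52
HQ - G2 - G1 - Z7 - M1 - HQ: 5+19+4+8+16 = 52
HQ - G2 - M1 - G1 - Z7 - HQ: 5+11+10+4+10 = 40
HQ - G2 - Z7 - G1 - M1 - HQ: 5+15+4+10+16 = 50
HQ - M1 - G1 - G2 - Z7 - HQ: 16+10+19+15+10 = 70
HQ - M1 - G2 - G1 - Z7 - HQ: 16+11+19+4+10 = 60
The minimum is 40.
One optimal route: HQ → G2 → M1 → G1 → Z7 → HQ (or its reverse).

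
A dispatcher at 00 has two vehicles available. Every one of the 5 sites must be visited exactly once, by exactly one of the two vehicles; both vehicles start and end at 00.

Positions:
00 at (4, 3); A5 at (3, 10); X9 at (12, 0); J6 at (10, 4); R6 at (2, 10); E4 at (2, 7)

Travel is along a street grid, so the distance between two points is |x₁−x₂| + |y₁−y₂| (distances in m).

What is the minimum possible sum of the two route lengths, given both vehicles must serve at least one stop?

Minimum combined distance: 42 m.

There are 2^4 − 1 = 15 ways to divide the 5 stops into two non-empty groups. For each, the best each vehicle can do is its own shortest tour through its group:
  {A5} + {X9, J6, R6, E4}: 16 + 40 = 56
  {X9} + {A5, J6, R6, E4}: 22 + 30 = 52
  {A5, X9} + {J6, R6, E4}: 38 + 30 = 68
  {J6} + {A5, X9, R6, E4}: 14 + 40 = 54
  {A5, J6} + {X9, R6, E4}: 28 + 40 = 68
  {X9, J6} + {A5, R6, E4}: 24 + 18 = 42
  … (15 splits in total)
Best: vehicle 1 00 → X9 → J6 → 00 = 24; vehicle 2 00 → A5 → R6 → E4 → 00 = 18; combined 42.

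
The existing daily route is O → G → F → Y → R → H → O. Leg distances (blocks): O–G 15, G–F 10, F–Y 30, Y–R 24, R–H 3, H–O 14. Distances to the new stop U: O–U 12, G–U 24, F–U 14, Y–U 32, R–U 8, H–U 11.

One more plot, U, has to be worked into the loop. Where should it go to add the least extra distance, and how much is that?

Minimum extra distance: 9 blocks, inserting U between H and O.

Insertion cost between consecutive stops i–j is d(i,U) + d(U,j) − d(i,j):
  between O and G: 12 + 24 − 15 = 21
  between G and F: 24 + 14 − 10 = 28
  between F and Y: 14 + 32 − 30 = 16
  between Y and R: 32 + 8 − 24 = 16
  between R and H: 8 + 11 − 3 = 16
  between H and O: 11 + 12 − 14 = 9
Cheapest insertion is between H and O, adding 9.
New total = 96 + 9 = 105.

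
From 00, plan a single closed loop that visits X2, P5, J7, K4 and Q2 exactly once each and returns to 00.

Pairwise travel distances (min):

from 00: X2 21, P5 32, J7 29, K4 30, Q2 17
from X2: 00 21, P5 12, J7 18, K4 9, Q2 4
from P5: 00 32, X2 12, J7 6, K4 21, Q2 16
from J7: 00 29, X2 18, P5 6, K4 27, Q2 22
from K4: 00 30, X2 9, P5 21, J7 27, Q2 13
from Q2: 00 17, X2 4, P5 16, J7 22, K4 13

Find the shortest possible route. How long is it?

00→X2→P5→J7→K4→Q2→00: 21+12+6+27+13+17 = 96
00→X2→P5→J7→Q2→K4→00: 21+12+6+22+13+30 = 104
00→X2→P5→K4→J7→Q2→00: 21+12+21+27+22+17 = 120
00→X2→P5→K4→Q2→J7→00: 21+12+21+13+22+29 = 118
00→X2→P5→Q2→J7→K4→00: 21+12+16+22+27+30 = 128
00→X2→P5→Q2→K4→J7→00: 21+12+16+13+27+29 = 118
00→X2→J7→P5→K4→Q2→00: 21+18+6+21+13+17 = 96
00→X2→J7→P5→Q2→K4→00: 21+18+6+16+13+30 = 104
00→X2→J7→K4→P5→Q2→00: 21+18+27+21+16+17 = 120
00→X2→J7→K4→Q2→P5→00: 21+18+27+13+16+32 = 127
00→X2→J7→Q2→P5→K4→00: 21+18+22+16+21+30 = 128
00→X2→J7→Q2→K4→P5→00: 21+18+22+13+21+32 = 127
00→X2→K4→P5→J7→Q2→00: 21+9+21+6+22+17 = 96
00→X2→K4→P5→Q2→J7→00: 21+9+21+16+22+29 = 118
… (46 more)
00→J7→P5→X2→K4→Q2→00: 29+6+12+9+13+17 = 86  ← best
The minimum is 86.
One optimal route: 00 → J7 → P5 → X2 → K4 → Q2 → 00 (or its reverse).

86 min — the shortest possible round trip.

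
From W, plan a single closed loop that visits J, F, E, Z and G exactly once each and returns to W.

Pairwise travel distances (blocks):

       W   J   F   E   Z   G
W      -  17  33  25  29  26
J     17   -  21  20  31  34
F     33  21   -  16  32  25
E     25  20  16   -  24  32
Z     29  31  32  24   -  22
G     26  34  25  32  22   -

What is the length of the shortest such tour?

Minimum total distance: 126 blocks.

There are 60 distinct closed tours to check (reversals are equivalent).
W→J→F→E→Z→G→W: 17+21+16+24+22+26 = 126
W→J→F→E→G→Z→W: 17+21+16+32+22+29 = 137
W→J→F→Z→E→G→W: 17+21+32+24+32+26 = 152
W→J→F→Z→G→E→W: 17+21+32+22+32+25 = 149
W→J→F→G→E→Z→W: 17+21+25+32+24+29 = 148
W→J→F→G→Z→E→W: 17+21+25+22+24+25 = 134
W→J→E→F→Z→G→W: 17+20+16+32+22+26 = 133
W→J→E→F→G→Z→W: 17+20+16+25+22+29 = 129
W→J→E→Z→F→G→W: 17+20+24+32+25+26 = 144
W→J→E→Z→G→F→W: 17+20+24+22+25+33 = 141
W→J→E→G→F→Z→W: 17+20+32+25+32+29 = 155
W→J→E→G→Z→F→W: 17+20+32+22+32+33 = 156
W→J→Z→F→E→G→W: 17+31+32+16+32+26 = 154
W→J→Z→F→G→E→W: 17+31+32+25+32+25 = 162
… (46 more)
The minimum is 126.
One optimal route: W → J → F → E → Z → G → W (or its reverse).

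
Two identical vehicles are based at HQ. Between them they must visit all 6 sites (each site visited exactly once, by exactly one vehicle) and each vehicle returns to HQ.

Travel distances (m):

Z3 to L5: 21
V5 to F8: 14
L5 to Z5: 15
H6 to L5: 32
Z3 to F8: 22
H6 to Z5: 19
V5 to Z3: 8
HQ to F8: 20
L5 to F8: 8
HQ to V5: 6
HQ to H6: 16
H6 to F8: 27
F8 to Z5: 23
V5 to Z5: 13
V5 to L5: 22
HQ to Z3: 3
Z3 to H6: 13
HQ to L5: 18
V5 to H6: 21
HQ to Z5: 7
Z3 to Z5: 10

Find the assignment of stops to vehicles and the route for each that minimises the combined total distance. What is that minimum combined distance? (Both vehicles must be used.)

Minimum combined distance: 82 m.

Try each way of splitting the stops between the two vehicles (each non-empty) and, for each split, find the best tour for each vehicle:
  {V5} + {Z3, H6, L5, F8, Z5}: 12 + 73 = 85
  {Z3} + {V5, H6, L5, F8, Z5}: 6 + 78 = 84
  {V5, Z3} + {H6, L5, F8, Z5}: 17 + 73 = 90
  {H6} + {V5, Z3, L5, F8, Z5}: 32 + 55 = 87
  {V5, H6} + {Z3, L5, F8, Z5}: 43 + 55 = 98
  {Z3, H6} + {V5, L5, F8, Z5}: 32 + 50 = 82
  … (31 splits in total)
Best: vehicle 1 HQ → Z3 → H6 → HQ = 32; vehicle 2 HQ → V5 → F8 → L5 → Z5 → HQ = 50; combined 82.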